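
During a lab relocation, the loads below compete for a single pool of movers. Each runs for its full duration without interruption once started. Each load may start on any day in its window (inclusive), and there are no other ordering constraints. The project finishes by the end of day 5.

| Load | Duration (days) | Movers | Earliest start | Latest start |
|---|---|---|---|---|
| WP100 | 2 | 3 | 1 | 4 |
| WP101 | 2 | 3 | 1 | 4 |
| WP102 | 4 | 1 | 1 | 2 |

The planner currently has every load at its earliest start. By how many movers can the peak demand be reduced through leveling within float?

3

Early-start peak: d1:7  d2:7  d3:1  d4:1  d5:0 ⇒ 7.
Leveled (WP100@1, WP101@3, WP102@1): d1:4  d2:4  d3:4  d4:4  d5:0 ⇒ 4.
Reduction 7 − 4 = 3.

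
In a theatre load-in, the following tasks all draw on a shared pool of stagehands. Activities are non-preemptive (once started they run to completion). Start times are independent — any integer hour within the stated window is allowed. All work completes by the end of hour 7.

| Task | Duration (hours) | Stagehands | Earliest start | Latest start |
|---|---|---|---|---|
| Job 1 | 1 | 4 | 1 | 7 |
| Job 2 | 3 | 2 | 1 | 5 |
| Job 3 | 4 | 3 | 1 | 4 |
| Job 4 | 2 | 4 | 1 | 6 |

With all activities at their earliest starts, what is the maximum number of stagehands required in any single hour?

Early-start schedule: Job 1@1, Job 2@1, Job 3@1, Job 4@1.
Load per hour: hour 1: 13, hour 2: 9, hour 3: 5, hour 4: 3, hour 5: 0, hour 6: 0, hour 7: 0.
Peak is 13.

13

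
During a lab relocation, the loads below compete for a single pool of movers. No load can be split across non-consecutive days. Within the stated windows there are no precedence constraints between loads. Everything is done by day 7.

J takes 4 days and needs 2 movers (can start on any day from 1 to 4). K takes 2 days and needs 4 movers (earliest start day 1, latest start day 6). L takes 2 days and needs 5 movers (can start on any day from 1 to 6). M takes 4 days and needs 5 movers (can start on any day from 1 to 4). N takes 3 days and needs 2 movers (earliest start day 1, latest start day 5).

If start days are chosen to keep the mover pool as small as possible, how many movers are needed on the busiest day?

Early-start (J@1, K@1, L@1, M@1, N@1) gives peak 18: d1:18  d2:18  d3:9  d4:7  d5:0  d6:0  d7:0.
Shift K→5, M→3.
Schedule J@1, K@5, L@1, M@3, N@1: d1:9  d2:9  d3:9  d4:7  d5:9  d6:9  d7:0 — peak 9.

9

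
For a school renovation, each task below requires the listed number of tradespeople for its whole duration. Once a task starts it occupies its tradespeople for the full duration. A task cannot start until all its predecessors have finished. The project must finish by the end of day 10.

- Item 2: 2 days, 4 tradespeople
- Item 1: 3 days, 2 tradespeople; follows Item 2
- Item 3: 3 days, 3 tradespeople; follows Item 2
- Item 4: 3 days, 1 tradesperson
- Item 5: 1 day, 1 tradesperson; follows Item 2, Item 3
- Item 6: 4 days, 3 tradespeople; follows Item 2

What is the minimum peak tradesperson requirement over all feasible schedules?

Early-start (Item 2@1, Item 1@3, Item 3@3, Item 4@1, Item 5@6, Item 6@3) gives peak 9: d1:5  d2:5  d3:9  d4:8  d5:8  d6:4  d7:0  d8:0  d9:0  d10:0.
Shift Item 4→6, Item 6→6.
Schedule Item 2@1, Item 1@3, Item 3@3, Item 4@6, Item 5@6, Item 6@6: d1:4  d2:4  d3:5  d4:5  d5:5  d6:5  d7:4  d8:4  d9:3  d10:0 — peak 5.

5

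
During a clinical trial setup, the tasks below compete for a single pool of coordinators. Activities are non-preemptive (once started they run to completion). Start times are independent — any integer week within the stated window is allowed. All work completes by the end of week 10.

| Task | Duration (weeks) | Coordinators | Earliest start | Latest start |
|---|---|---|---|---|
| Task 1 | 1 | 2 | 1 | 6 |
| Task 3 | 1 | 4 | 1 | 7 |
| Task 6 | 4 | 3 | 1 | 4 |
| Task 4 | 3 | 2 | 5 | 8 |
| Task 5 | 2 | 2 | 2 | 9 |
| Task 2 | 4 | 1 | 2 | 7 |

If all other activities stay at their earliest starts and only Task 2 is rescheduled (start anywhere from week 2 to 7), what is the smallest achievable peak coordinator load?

Task 2@2: w1:9  w2:6  w3:6  w4:4  w5:3  w6:2  w7:2  w8:0  w9:0  w10:0 → peak 9
Task 2@3: w1:9  w2:5  w3:6  w4:4  w5:3  w6:3  w7:2  w8:0  w9:0  w10:0 → peak 9
Task 2@4: w1:9  w2:5  w3:5  w4:4  w5:3  w6:3  w7:3  w8:0  w9:0  w10:0 → peak 9
Task 2@5: w1:9  w2:5  w3:5  w4:3  w5:3  w6:3  w7:3  w8:1  w9:0  w10:0 → peak 9
Task 2@6: w1:9  w2:5  w3:5  w4:3  w5:2  w6:3  w7:3  w8:1  w9:1  w10:0 → peak 9
Task 2@7: w1:9  w2:5  w3:5  w4:3  w5:2  w6:2  w7:3  w8:1  w9:1  w10:1 → peak 9
Best is Task 2@2, peak 9.

9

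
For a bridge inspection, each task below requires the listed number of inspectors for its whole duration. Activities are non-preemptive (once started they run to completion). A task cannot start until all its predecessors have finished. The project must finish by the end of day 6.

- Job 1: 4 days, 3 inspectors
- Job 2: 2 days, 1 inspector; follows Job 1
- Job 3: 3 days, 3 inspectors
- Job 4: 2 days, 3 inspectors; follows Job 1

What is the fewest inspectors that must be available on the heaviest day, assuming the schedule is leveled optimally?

Schedule Job 1@1, Job 2@5, Job 3@1, Job 4@5: d1:6  d2:6  d3:6  d4:3  d5:4  d6:4 — peak 6.
No arrangement of the 4 feasible schedules does better.

6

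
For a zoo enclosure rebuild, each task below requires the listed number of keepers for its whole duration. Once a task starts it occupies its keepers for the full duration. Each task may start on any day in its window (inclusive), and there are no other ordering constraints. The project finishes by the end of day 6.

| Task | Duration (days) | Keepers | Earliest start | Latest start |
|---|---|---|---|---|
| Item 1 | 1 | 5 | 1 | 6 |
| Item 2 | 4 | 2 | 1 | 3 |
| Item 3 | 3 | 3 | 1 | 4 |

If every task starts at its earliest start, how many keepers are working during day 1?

10

At early start, day 1 has: Item 1, Item 2, Item 3.
Demand: 5 + 2 + 3 = 10.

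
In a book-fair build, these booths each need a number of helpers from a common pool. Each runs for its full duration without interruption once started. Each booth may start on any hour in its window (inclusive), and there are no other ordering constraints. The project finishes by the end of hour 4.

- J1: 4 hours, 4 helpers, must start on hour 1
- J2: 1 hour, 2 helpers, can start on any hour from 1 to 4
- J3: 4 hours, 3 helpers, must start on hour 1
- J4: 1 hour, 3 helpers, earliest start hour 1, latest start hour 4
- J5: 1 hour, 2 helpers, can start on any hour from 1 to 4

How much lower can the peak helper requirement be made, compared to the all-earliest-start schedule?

Early-start peak: h1:14  h2:7  h3:7  h4:7 ⇒ 14.
Leveled (J1@1, J2@1, J3@1, J4@2, J5@3): h1:9  h2:10  h3:9  h4:7 ⇒ 10.
Reduction 14 − 10 = 4.

4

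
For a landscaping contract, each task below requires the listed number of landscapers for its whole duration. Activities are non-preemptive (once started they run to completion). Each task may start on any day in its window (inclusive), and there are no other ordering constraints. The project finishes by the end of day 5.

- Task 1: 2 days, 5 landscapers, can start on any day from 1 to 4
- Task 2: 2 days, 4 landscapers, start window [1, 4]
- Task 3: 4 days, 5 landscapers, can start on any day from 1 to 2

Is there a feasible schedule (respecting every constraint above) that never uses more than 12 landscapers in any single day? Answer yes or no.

Schedule Task 1@1, Task 2@3, Task 3@1: d1:10  d2:10  d3:9  d4:9  d5:0 — peak 10 ≤ 12.

yes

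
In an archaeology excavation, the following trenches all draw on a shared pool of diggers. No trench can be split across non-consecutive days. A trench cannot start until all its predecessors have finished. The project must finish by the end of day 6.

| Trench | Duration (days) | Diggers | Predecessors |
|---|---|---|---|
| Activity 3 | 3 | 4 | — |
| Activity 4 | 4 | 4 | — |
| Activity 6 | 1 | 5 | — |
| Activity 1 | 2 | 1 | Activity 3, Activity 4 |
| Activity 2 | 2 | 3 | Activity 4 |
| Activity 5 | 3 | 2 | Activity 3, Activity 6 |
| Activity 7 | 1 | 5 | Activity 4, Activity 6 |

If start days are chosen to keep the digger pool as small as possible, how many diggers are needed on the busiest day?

13

Schedule Activity 3@1, Activity 4@1, Activity 6@1, Activity 1@5, Activity 2@5, Activity 5@4, Activity 7@5: d1:13  d2:8  d3:8  d4:6  d5:11  d6:6 — peak 13.
No arrangement of the 6 feasible schedules does better.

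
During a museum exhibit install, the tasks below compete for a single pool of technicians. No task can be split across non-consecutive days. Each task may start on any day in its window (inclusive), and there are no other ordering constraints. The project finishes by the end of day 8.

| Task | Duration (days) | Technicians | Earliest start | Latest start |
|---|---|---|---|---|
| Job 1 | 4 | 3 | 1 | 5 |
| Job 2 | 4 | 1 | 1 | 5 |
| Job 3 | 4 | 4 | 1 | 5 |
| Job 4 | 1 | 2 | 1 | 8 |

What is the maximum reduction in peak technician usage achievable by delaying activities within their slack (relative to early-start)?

Early-start peak: d1:10  d2:8  d3:8  d4:8  d5:0  d6:0  d7:0  d8:0 ⇒ 10.
Leveled (Job 1@1, Job 2@2, Job 3@5, Job 4@1): d1:5  d2:4  d3:4  d4:4  d5:5  d6:4  d7:4  d8:4 ⇒ 5.
Reduction 10 − 5 = 5.

5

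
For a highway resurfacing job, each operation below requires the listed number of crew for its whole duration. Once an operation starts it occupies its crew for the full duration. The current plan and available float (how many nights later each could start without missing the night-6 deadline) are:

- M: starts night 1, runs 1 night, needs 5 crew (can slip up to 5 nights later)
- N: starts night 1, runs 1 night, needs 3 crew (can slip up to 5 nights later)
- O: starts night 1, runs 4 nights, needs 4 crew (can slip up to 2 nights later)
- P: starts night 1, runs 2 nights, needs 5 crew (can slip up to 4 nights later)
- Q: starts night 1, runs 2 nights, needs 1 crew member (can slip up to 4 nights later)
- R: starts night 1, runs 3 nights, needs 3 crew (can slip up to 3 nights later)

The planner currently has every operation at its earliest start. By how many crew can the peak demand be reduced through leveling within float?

Early-start peak: n1:21  n2:13  n3:7  n4:4  n5:0  n6:0 ⇒ 21.
Leveled (M@1, N@1, O@2, P@2, Q@4, R@4): n1:8  n2:9  n3:9  n4:8  n5:8  n6:3 ⇒ 9.
Reduction 21 − 9 = 12.

12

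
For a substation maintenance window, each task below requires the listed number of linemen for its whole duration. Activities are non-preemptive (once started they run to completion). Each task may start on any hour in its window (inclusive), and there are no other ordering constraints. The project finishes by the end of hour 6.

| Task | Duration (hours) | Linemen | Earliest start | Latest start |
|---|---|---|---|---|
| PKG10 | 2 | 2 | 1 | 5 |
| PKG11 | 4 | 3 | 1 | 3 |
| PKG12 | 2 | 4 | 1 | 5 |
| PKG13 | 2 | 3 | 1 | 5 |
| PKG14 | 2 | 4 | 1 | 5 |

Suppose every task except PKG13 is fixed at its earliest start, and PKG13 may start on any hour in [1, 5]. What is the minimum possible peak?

13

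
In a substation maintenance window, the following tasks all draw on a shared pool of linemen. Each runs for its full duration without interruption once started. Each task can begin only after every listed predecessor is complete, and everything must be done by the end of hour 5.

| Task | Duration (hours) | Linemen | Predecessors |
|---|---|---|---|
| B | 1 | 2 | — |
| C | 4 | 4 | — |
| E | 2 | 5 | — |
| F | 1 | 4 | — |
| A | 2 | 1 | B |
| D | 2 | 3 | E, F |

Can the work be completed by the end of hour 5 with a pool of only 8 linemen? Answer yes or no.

no

The minimum achievable peak is 9; 8 < 9, so no feasible schedule stays within the cap.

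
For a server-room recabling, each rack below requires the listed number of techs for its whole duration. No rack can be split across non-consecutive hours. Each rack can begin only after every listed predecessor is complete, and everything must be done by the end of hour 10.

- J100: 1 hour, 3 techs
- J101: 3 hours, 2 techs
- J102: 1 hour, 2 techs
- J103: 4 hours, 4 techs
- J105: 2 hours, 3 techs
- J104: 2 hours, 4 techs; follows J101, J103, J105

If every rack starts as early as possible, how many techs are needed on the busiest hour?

14

Early-start schedule: J100@1, J101@1, J102@1, J103@1, J105@1, J104@5.
Load per hour: hour 1: 14, hour 2: 9, hour 3: 6, hour 4: 4, hour 5: 4, hour 6: 4, hour 7: 0, hour 8: 0, hour 9: 0, hour 10: 0.
Peak is 14.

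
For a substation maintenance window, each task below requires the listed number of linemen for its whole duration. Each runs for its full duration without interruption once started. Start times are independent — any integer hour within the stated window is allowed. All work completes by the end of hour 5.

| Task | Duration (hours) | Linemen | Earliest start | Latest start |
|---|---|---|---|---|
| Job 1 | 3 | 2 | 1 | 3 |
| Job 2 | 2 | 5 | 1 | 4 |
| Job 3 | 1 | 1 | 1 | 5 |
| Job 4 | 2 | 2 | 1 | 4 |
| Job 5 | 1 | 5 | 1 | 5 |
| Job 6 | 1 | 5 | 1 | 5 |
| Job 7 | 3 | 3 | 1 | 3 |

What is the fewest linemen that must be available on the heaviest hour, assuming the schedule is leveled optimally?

Early-start (Job 1@1, Job 2@1, Job 3@1, Job 4@1, Job 5@1, Job 6@1, Job 7@1) gives peak 23: h1:23  h2:12  h3:5  h4:0  h5:0.
Shift Job 4→2, Job 5→4, Job 6→5, Job 7→3.
Schedule Job 1@1, Job 2@1, Job 3@1, Job 4@2, Job 5@4, Job 6@5, Job 7@3: h1:8  h2:9  h3:7  h4:8  h5:8 — peak 9.

9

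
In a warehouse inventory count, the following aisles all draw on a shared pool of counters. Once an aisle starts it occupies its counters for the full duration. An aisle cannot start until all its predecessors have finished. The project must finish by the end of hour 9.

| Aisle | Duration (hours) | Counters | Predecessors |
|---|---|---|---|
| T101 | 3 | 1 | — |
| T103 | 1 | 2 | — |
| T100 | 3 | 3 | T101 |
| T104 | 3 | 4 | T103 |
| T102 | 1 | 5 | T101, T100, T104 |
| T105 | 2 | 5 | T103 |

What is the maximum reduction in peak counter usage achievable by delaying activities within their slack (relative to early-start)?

Early-start peak: h1:3  h2:10  h3:10  h4:7  h5:3  h6:3  h7:5  h8:0  h9:0 ⇒ 10.
Leveled (T101@1, T103@1, T100@4, T104@2, T102@7, T105@8): h1:3  h2:5  h3:5  h4:7  h5:3  h6:3  h7:5  h8:5  h9:5 ⇒ 7.
Reduction 10 − 7 = 3.

3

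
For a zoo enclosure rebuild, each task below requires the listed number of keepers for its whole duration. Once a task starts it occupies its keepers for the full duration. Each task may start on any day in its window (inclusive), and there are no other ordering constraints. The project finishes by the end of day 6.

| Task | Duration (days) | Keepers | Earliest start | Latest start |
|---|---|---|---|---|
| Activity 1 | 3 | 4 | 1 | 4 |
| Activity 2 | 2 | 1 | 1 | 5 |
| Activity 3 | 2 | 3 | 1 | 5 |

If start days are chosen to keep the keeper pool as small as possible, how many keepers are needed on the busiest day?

Early-start (Activity 1@1, Activity 2@1, Activity 3@1) gives peak 8: d1:8  d2:8  d3:4  d4:0  d5:0  d6:0.
Shift Activity 2→4, Activity 3→4.
Schedule Activity 1@1, Activity 2@4, Activity 3@4: d1:4  d2:4  d3:4  d4:4  d5:4  d6:0 — peak 4.
Total keeper-days = 20 over 6 days ⇒ peak ≥ ⌈20/6⌉ = 4, so 4 is optimal.

4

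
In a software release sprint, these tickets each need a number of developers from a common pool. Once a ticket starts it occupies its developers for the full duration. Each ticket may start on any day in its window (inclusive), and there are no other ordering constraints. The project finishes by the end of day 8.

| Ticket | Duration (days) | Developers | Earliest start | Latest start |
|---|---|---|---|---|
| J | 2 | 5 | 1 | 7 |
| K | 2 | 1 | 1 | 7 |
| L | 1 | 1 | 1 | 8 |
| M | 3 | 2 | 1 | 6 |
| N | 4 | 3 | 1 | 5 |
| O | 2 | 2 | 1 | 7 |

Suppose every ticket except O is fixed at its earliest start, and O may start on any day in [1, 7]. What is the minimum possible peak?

12

O@1: d1:14  d2:13  d3:5  d4:3  d5:0  d6:0  d7:0  d8:0 → peak 14
O@2: d1:12  d2:13  d3:7  d4:3  d5:0  d6:0  d7:0  d8:0 → peak 13
O@3: d1:12  d2:11  d3:7  d4:5  d5:0  d6:0  d7:0  d8:0 → peak 12
O@4: d1:12  d2:11  d3:5  d4:5  d5:2  d6:0  d7:0  d8:0 → peak 12
O@5: d1:12  d2:11  d3:5  d4:3  d5:2  d6:2  d7:0  d8:0 → peak 12
O@6: d1:12  d2:11  d3:5  d4:3  d5:0  d6:2  d7:2  d8:0 → peak 12
O@7: d1:12  d2:11  d3:5  d4:3  d5:0  d6:0  d7:2  d8:2 → peak 12
Best is O@3, peak 12.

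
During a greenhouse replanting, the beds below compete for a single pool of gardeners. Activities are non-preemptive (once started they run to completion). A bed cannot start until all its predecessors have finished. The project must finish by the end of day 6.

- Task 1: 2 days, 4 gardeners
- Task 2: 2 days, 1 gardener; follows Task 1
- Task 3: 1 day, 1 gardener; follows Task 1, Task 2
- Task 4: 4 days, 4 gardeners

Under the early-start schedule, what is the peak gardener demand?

Early-start schedule: Task 1@1, Task 2@3, Task 3@5, Task 4@1.
Load per day: day 1: 8, day 2: 8, day 3: 5, day 4: 5, day 5: 1, day 6: 0.
Peak is 8.

8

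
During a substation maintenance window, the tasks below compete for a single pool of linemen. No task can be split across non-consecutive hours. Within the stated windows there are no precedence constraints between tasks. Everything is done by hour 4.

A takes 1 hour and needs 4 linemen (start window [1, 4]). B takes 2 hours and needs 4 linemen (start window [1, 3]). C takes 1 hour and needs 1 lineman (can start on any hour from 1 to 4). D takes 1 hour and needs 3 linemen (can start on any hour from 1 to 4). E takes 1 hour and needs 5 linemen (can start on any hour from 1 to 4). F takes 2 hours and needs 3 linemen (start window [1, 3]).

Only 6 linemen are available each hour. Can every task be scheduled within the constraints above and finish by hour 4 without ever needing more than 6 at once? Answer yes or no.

no

Total lineman-hours = 27; over 4 hours the average is 27/4 > 6, so some hour must exceed 6.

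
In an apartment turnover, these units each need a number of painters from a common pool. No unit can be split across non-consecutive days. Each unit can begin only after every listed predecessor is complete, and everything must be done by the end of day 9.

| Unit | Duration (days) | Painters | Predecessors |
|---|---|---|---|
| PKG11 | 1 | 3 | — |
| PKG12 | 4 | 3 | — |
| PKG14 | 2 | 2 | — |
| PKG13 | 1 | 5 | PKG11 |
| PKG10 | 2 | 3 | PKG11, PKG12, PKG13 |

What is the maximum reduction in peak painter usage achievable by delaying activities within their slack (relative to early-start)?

5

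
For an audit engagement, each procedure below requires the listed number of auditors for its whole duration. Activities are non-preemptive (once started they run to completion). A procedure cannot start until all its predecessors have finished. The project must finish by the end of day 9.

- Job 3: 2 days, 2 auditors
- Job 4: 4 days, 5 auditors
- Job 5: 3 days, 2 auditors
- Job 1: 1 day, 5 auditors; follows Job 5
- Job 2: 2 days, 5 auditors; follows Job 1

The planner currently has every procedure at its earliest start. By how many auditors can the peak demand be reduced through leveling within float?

3

Early-start peak: d1:9  d2:9  d3:7  d4:10  d5:5  d6:5  d7:0  d8:0  d9:0 ⇒ 10.
Leveled (Job 3@1, Job 4@1, Job 5@3, Job 1@6, Job 2@7): d1:7  d2:7  d3:7  d4:7  d5:2  d6:5  d7:5  d8:5  d9:0 ⇒ 7.
Reduction 10 − 7 = 3.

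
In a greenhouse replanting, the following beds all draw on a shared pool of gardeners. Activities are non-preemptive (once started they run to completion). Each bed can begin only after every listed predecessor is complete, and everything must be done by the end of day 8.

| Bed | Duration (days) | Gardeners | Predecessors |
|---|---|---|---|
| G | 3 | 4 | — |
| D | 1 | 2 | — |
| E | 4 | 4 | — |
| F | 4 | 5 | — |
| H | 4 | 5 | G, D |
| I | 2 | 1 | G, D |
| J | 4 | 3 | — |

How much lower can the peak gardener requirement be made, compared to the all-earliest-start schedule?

7

Early-start peak: d1:18  d2:16  d3:16  d4:18  d5:6  d6:5  d7:5  d8:0 ⇒ 18.
Leveled (G@1, D@4, E@1, F@5, H@5, I@5, J@1): d1:11  d2:11  d3:11  d4:9  d5:11  d6:11  d7:10  d8:10 ⇒ 11.
Reduction 18 − 11 = 7.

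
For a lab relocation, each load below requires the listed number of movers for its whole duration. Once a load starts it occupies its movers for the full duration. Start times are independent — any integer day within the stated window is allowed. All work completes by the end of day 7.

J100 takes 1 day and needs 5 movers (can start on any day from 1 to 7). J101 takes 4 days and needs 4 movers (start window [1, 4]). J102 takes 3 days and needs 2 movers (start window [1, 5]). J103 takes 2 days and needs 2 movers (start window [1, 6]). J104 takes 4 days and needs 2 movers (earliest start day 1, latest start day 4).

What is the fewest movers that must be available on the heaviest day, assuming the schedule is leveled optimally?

Early-start (J100@1, J101@1, J102@1, J103@1, J104@1) gives peak 15: d1:15  d2:10  d3:8  d4:6  d5:0  d6:0  d7:0.
Shift J101→2, J103→6, J104→4.
Schedule J100@1, J101@2, J102@1, J103@6, J104@4: d1:7  d2:6  d3:6  d4:6  d5:6  d6:4  d7:4 — peak 7.

7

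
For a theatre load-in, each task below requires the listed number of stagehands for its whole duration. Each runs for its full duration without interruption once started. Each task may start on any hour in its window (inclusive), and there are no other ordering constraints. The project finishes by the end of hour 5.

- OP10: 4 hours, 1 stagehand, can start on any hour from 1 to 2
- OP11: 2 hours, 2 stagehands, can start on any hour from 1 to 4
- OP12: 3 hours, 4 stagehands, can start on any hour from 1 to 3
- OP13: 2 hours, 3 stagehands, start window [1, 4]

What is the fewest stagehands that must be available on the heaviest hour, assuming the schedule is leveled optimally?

Early-start (OP10@1, OP11@1, OP12@1, OP13@1) gives peak 10: h1:10  h2:10  h3:5  h4:1  h5:0.
Shift OP12→3.
Schedule OP10@1, OP11@1, OP12@3, OP13@1: h1:6  h2:6  h3:5  h4:5  h5:4 — peak 6.
Total stagehand-hours = 26 over 5 hours ⇒ peak ≥ ⌈26/5⌉ = 6, so 6 is optimal.

6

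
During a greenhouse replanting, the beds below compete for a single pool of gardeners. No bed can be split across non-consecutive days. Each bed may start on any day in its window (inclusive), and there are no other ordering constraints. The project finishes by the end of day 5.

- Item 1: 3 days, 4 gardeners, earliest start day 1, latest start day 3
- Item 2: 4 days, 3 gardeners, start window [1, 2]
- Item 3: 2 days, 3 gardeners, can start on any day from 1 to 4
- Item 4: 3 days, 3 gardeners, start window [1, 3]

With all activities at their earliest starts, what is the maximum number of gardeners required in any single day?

Early-start schedule: Item 1@1, Item 2@1, Item 3@1, Item 4@1.
Load per day: day 1: 13, day 2: 13, day 3: 10, day 4: 3, day 5: 0.
Peak is 13.

13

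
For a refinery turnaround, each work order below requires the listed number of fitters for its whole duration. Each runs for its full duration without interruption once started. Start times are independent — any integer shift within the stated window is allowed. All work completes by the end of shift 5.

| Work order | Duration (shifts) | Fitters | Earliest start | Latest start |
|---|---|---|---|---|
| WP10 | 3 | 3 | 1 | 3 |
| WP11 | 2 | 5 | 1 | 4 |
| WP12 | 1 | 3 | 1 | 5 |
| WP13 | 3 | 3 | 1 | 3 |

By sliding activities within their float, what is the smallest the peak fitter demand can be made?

8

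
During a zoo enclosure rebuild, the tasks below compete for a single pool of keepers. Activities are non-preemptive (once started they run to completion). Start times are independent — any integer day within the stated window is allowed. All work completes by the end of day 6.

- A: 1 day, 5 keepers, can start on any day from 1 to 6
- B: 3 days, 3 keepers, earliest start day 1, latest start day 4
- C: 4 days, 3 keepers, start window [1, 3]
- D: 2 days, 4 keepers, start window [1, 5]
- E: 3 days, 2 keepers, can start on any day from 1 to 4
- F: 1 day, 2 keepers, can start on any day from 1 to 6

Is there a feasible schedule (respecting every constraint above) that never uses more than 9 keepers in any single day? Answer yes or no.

yes

Schedule A@1, B@1, C@2, D@5, E@2, F@4: d1:8  d2:8  d3:8  d4:7  d5:7  d6:4 — peak 8 ≤ 9.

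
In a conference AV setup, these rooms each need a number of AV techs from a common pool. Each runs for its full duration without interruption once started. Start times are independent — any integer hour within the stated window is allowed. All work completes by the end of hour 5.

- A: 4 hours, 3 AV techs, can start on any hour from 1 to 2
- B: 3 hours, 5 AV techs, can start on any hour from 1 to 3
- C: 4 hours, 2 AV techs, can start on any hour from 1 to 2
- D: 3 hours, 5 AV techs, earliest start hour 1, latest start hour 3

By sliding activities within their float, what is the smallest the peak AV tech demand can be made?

15

Schedule A@1, B@1, C@1, D@1: h1:15  h2:15  h3:15  h4:5  h5:0 — peak 15.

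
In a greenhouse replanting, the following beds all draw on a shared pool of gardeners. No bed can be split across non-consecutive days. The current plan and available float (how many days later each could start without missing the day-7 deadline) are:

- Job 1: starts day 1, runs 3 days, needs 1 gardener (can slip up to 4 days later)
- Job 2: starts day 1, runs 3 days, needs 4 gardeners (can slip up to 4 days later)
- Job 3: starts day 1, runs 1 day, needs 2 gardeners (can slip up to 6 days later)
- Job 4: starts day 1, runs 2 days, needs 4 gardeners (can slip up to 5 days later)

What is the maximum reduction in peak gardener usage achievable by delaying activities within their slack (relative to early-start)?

6

Early-start peak: d1:11  d2:9  d3:5  d4:0  d5:0  d6:0  d7:0 ⇒ 11.
Leveled (Job 1@1, Job 2@1, Job 3@4, Job 4@5): d1:5  d2:5  d3:5  d4:2  d5:4  d6:4  d7:0 ⇒ 5.
Reduction 11 − 5 = 6.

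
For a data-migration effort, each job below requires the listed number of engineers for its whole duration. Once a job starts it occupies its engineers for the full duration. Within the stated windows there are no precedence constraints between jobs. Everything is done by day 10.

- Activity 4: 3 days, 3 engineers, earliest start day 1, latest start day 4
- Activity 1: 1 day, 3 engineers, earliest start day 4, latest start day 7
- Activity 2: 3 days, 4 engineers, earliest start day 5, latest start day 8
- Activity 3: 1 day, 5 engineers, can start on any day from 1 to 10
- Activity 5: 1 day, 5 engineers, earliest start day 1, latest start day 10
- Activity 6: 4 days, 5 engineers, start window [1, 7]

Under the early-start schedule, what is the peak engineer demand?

Early-start schedule: Activity 4@1, Activity 1@4, Activity 2@5, Activity 3@1, Activity 5@1, Activity 6@1.
Load per day: day 1: 18, day 2: 8, day 3: 8, day 4: 8, day 5: 4, day 6: 4, day 7: 4, day 8: 0, day 9: 0, day 10: 0.
Peak is 18.

18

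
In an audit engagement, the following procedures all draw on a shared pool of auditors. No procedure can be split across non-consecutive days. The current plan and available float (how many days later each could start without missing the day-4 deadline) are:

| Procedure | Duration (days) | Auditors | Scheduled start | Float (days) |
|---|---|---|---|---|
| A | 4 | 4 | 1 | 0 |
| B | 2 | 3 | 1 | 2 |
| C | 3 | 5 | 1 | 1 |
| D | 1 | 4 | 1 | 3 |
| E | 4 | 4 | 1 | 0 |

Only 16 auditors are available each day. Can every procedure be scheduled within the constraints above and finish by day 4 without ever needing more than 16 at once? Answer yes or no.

Schedule A@1, B@1, C@1, D@4, E@1: d1:16  d2:16  d3:13  d4:12 — peak 16 ≤ 16.

yes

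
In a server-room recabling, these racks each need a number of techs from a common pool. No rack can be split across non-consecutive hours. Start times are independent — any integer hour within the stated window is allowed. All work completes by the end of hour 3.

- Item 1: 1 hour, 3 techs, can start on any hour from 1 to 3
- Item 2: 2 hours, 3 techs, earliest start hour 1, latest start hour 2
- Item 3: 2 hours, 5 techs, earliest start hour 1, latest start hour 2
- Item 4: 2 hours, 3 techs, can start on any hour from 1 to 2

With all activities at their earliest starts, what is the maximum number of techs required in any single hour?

14

Early-start schedule: Item 1@1, Item 2@1, Item 3@1, Item 4@1.
Load per hour: hour 1: 14, hour 2: 11, hour 3: 0.
Peak is 14.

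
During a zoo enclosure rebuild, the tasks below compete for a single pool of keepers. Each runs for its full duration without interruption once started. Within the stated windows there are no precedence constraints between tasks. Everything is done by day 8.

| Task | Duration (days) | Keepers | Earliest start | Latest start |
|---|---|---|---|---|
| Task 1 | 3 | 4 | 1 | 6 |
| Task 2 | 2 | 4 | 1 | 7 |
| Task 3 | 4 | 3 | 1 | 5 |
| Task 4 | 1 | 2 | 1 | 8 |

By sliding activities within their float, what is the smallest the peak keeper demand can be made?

Early-start (Task 1@1, Task 2@1, Task 3@1, Task 4@1) gives peak 13: d1:13  d2:11  d3:7  d4:3  d5:0  d6:0  d7:0  d8:0.
Shift Task 2→4, Task 4→5.
Schedule Task 1@1, Task 2@4, Task 3@1, Task 4@5: d1:7  d2:7  d3:7  d4:7  d5:6  d6:0  d7:0  d8:0 — peak 7.

7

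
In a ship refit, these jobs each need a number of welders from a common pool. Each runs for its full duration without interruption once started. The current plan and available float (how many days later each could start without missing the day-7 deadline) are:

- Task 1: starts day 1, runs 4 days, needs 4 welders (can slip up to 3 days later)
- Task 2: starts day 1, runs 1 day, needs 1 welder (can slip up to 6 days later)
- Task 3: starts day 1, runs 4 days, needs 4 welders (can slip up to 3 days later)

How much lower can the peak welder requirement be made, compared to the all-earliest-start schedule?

1

Early-start peak: d1:9  d2:8  d3:8  d4:8  d5:0  d6:0  d7:0 ⇒ 9.
Leveled (Task 1@1, Task 2@1, Task 3@2): d1:5  d2:8  d3:8  d4:8  d5:4  d6:0  d7:0 ⇒ 8.
Reduction 9 − 8 = 1.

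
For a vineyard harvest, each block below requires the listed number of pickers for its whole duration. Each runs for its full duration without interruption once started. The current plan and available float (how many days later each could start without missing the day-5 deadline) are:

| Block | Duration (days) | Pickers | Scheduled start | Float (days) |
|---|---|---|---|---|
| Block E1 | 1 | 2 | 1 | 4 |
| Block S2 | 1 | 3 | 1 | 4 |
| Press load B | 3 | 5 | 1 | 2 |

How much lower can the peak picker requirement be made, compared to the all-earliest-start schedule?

5

Early-start peak: d1:10  d2:5  d3:5  d4:0  d5:0 ⇒ 10.
Leveled (Block E1@1, Block S2@1, Press load B@2): d1:5  d2:5  d3:5  d4:5  d5:0 ⇒ 5.
Reduction 10 − 5 = 5.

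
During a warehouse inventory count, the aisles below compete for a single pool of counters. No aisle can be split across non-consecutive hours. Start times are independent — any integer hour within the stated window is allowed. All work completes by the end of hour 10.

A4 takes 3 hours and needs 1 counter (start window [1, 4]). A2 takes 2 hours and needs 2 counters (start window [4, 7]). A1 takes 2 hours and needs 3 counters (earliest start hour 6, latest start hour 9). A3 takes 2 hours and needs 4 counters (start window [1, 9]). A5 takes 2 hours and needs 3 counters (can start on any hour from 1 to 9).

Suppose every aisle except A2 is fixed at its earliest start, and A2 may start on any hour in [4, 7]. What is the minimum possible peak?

8

A2@4: h1:8  h2:8  h3:1  h4:2  h5:2  h6:3  h7:3  h8:0  h9:0  h10:0 → peak 8
A2@5: h1:8  h2:8  h3:1  h4:0  h5:2  h6:5  h7:3  h8:0  h9:0  h10:0 → peak 8
A2@6: h1:8  h2:8  h3:1  h4:0  h5:0  h6:5  h7:5  h8:0  h9:0  h10:0 → peak 8
A2@7: h1:8  h2:8  h3:1  h4:0  h5:0  h6:3  h7:5  h8:2  h9:0  h10:0 → peak 8
Best is A2@4, peak 8.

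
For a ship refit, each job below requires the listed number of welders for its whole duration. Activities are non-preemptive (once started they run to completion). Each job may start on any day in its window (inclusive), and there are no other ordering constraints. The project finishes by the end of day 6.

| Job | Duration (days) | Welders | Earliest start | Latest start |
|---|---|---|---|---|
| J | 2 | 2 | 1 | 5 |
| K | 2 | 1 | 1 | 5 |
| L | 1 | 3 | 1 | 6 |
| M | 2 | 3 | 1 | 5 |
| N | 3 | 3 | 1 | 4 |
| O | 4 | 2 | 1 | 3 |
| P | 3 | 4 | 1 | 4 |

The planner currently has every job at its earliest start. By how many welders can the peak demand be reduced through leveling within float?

Early-start peak: d1:18  d2:15  d3:9  d4:2  d5:0  d6:0 ⇒ 18.
Leveled (J@1, K@1, L@3, M@5, N@1, O@1, P@4): d1:8  d2:8  d3:8  d4:6  d5:7  d6:7 ⇒ 8.
Reduction 18 − 8 = 10.

10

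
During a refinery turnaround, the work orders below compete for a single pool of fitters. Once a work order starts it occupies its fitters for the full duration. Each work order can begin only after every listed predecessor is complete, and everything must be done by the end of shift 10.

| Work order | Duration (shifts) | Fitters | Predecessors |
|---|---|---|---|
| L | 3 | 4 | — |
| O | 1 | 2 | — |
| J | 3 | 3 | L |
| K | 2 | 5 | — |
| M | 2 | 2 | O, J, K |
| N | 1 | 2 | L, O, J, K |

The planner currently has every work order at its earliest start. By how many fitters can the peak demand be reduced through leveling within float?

6

Early-start peak: s1:11  s2:9  s3:4  s4:3  s5:3  s6:3  s7:4  s8:2  s9:0  s10:0 ⇒ 11.
Leveled (L@1, O@4, J@4, K@7, M@9, N@9): s1:4  s2:4  s3:4  s4:5  s5:3  s6:3  s7:5  s8:5  s9:4  s10:2 ⇒ 5.
Reduction 11 − 5 = 6.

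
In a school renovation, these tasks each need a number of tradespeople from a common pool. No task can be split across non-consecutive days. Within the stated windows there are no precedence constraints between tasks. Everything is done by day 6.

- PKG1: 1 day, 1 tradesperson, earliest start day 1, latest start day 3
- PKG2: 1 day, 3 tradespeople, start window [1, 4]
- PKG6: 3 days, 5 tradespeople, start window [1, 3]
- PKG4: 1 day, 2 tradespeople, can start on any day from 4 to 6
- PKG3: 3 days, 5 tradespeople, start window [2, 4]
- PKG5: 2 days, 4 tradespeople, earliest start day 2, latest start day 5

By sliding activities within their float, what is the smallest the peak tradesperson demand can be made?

9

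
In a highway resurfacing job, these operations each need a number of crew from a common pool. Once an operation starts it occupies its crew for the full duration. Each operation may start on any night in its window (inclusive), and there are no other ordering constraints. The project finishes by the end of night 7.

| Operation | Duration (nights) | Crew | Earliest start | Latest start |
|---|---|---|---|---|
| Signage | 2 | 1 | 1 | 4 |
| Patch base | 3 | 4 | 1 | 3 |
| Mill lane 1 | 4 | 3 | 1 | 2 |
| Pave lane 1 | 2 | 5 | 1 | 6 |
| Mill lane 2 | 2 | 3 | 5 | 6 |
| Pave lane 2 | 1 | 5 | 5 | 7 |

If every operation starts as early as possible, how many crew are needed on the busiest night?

Early-start schedule: Signage@1, Patch base@1, Mill lane 1@1, Pave lane 1@1, Mill lane 2@5, Pave lane 2@5.
Load per night: night 1: 13, night 2: 13, night 3: 7, night 4: 3, night 5: 8, night 6: 3, night 7: 0.
Peak is 13.

13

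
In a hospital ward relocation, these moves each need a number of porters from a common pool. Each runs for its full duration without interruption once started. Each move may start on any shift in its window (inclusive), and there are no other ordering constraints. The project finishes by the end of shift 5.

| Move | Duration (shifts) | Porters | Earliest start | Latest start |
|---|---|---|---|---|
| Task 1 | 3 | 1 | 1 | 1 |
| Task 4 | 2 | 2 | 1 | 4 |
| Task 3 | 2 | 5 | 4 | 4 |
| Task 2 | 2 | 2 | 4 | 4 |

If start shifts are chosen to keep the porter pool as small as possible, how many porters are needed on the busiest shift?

Schedule Task 1@1, Task 4@1, Task 3@4, Task 2@4: s1:3  s2:3  s3:1  s4:7  s5:7 — peak 7.
No arrangement of the 4 feasible schedules does better.

7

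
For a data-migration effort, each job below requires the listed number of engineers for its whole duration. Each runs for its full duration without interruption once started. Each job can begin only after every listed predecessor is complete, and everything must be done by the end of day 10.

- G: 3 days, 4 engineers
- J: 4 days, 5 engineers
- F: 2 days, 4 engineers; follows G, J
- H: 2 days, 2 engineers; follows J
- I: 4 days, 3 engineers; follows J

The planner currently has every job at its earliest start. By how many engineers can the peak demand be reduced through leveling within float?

2

Early-start peak: d1:9  d2:9  d3:9  d4:5  d5:9  d6:9  d7:3  d8:3  d9:0  d10:0 ⇒ 9.
Leveled (G@5, J@1, F@8, H@5, I@7): d1:5  d2:5  d3:5  d4:5  d5:6  d6:6  d7:7  d8:7  d9:7  d10:3 ⇒ 7.
Reduction 9 − 7 = 2.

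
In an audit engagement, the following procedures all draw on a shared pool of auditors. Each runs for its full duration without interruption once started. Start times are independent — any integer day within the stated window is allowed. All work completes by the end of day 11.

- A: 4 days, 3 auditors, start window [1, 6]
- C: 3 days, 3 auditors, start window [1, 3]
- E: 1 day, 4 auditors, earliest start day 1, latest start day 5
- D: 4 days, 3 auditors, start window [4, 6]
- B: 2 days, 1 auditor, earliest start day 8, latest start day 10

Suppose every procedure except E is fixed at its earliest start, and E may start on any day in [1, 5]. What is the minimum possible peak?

E@1: d1:10  d2:6  d3:6  d4:6  d5:3  d6:3  d7:3  d8:1  d9:1  d10:0  d11:0 → peak 10
E@2: d1:6  d2:10  d3:6  d4:6  d5:3  d6:3  d7:3  d8:1  d9:1  d10:0  d11:0 → peak 10
E@3: d1:6  d2:6  d3:10  d4:6  d5:3  d6:3  d7:3  d8:1  d9:1  d10:0  d11:0 → peak 10
E@4: d1:6  d2:6  d3:6  d4:10  d5:3  d6:3  d7:3  d8:1  d9:1  d10:0  d11:0 → peak 10
E@5: d1:6  d2:6  d3:6  d4:6  d5:7  d6:3  d7:3  d8:1  d9:1  d10:0  d11:0 → peak 7
Best is E@5, peak 7.

7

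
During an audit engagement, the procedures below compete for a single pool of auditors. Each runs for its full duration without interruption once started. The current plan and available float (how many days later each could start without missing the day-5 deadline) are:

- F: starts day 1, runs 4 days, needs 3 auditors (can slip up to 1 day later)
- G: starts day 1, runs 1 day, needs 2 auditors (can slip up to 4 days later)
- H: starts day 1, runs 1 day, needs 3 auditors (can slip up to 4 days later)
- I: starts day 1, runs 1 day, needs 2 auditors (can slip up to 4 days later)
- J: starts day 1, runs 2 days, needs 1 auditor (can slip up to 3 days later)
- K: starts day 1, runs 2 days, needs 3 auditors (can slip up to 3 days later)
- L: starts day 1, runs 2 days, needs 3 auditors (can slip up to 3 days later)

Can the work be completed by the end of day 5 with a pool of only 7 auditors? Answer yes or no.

yes

Schedule F@1, G@1, H@5, I@1, J@2, K@2, L@4: d1:7  d2:7  d3:7  d4:6  d5:6 — peak 7 ≤ 7.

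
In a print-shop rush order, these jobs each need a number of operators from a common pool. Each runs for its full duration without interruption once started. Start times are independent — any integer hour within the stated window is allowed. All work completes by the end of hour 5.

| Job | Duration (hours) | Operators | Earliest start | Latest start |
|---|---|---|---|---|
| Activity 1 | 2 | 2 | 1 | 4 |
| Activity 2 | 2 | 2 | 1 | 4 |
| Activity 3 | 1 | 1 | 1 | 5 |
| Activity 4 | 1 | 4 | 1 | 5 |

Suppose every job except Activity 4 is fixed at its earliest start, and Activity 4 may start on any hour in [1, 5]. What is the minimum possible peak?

Activity 4@1: h1:9  h2:4  h3:0  h4:0  h5:0 → peak 9
Activity 4@2: h1:5  h2:8  h3:0  h4:0  h5:0 → peak 8
Activity 4@3: h1:5  h2:4  h3:4  h4:0  h5:0 → peak 5
Activity 4@4: h1:5  h2:4  h3:0  h4:4  h5:0 → peak 5
Activity 4@5: h1:5  h2:4  h3:0  h4:0  h5:4 → peak 5
Best is Activity 4@3, peak 5.

5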